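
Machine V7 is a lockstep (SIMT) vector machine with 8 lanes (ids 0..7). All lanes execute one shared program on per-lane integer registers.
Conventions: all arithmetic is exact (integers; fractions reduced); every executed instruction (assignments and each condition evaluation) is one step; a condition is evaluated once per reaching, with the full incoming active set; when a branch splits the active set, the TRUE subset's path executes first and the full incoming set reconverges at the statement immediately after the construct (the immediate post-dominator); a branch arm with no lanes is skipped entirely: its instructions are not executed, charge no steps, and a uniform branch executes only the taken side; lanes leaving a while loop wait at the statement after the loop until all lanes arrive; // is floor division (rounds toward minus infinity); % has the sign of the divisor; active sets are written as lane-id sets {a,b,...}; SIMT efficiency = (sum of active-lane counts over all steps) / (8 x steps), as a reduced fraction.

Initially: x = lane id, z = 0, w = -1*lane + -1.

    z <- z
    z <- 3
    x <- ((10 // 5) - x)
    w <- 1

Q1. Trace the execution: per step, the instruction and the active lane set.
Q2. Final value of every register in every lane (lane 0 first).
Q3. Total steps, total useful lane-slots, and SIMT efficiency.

step 0: z <- z                       {0,1,2,3,4,5,6,7}
step 1: z <- 3                       {0,1,2,3,4,5,6,7}
step 2: x <- ((10 // 5) - x)         {0,1,2,3,4,5,6,7}
step 3: w <- 1                       {0,1,2,3,4,5,6,7}

Answer: 4 steps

x: 2,1,0,-1,-2,-3,-4,-5
z: 3,3,3,3,3,3,3,3
w: 1,1,1,1,1,1,1,1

steps = 4; useful = 32; efficiency = 32/32 = 1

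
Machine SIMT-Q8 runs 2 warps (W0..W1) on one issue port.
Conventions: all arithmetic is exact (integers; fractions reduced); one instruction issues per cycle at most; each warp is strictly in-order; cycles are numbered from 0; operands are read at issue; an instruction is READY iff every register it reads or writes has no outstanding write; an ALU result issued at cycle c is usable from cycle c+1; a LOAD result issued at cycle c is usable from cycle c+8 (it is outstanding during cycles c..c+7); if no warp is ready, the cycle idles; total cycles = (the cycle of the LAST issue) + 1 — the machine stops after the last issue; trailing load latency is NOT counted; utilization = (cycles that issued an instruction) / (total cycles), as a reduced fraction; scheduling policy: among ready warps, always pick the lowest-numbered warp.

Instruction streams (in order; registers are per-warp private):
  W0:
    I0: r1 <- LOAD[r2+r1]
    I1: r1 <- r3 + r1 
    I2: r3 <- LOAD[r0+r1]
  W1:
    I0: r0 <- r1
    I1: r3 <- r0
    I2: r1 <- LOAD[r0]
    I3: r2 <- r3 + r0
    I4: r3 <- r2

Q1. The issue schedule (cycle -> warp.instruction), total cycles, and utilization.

cycle 0: W0.I0
cycle 1: W1.I0
cycle 2: W1.I1
cycle 3: W1.I2
cycle 4: W1.I3
cycle 5: W1.I4
cycle 6: idle
cycle 7: idle
cycle 8: W0.I1
cycle 9: W0.I2

Answer: 10 cycles, utilization 4/5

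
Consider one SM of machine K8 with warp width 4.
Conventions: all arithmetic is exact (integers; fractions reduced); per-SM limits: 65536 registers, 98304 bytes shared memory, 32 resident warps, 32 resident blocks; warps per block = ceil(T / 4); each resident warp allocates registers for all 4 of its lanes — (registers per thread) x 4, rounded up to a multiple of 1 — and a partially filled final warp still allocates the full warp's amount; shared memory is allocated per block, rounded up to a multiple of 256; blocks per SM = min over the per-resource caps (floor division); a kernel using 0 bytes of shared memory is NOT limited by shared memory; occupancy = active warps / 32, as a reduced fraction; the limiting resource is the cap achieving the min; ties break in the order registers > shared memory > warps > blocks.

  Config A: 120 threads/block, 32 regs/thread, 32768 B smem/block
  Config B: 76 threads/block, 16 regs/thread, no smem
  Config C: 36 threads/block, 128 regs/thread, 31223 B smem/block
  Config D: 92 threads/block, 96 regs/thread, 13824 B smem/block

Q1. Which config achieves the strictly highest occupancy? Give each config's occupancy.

occupancies: A 15/16, B 19/32, C 27/32, D 23/32

Answer: A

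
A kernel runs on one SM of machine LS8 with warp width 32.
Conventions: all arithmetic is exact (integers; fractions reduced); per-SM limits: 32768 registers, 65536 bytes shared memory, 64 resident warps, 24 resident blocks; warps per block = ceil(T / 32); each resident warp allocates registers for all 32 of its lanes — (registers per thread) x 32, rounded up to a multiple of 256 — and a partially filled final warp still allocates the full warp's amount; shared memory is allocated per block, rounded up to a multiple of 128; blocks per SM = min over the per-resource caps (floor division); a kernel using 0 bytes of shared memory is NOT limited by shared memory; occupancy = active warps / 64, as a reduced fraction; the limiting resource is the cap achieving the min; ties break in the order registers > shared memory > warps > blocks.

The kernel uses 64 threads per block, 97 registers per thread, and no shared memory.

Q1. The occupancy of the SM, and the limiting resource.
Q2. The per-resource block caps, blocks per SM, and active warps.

Answer: occupancy 1/8, limited by registers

registers: 4 blocks
shared memory: no limit (kernel uses none)
warps: 32 blocks
blocks: 24 blocks

Answer: 4 blocks, 8 active warps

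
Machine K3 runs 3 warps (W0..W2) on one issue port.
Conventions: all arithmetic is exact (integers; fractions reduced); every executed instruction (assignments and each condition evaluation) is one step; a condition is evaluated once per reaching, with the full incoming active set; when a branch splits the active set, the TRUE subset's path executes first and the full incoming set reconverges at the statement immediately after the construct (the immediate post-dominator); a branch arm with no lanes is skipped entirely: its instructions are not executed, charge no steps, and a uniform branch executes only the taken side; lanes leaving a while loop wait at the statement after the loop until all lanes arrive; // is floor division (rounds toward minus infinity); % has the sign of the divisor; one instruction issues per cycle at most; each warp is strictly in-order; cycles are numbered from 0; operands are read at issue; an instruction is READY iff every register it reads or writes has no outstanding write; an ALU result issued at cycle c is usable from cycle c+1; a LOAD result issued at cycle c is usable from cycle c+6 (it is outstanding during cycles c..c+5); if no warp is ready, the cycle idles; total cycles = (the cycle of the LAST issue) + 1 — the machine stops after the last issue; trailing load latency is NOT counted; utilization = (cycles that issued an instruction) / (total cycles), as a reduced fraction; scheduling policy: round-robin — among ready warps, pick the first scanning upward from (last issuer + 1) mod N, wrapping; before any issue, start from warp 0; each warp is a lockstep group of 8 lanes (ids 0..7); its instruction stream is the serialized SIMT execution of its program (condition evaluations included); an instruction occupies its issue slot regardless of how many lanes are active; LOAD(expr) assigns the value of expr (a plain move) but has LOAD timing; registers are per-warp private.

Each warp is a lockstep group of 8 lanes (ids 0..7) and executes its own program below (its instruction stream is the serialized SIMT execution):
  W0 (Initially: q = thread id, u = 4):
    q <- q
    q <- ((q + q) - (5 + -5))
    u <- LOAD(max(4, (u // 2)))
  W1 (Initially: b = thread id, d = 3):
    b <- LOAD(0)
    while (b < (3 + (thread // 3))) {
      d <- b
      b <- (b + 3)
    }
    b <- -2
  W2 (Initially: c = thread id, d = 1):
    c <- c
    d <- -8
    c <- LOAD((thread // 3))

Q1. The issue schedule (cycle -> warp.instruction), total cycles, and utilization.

cycle 0: W0.I0
cycle 1: W1.I0
cycle 2: W2.I0
cycle 3: W0.I1
cycle 4: W2.I1
cycle 5: W0.I2
cycle 6: W2.I2
cycle 7: W1.I1
cycle 8: W1.I2
cycle 9: W1.I3
cycle 10: W1.I4
cycle 11: W1.I5
cycle 12: W1.I6
cycle 13: W1.I7
cycle 14: W1.I8

Answer: 15 cycles, utilization 1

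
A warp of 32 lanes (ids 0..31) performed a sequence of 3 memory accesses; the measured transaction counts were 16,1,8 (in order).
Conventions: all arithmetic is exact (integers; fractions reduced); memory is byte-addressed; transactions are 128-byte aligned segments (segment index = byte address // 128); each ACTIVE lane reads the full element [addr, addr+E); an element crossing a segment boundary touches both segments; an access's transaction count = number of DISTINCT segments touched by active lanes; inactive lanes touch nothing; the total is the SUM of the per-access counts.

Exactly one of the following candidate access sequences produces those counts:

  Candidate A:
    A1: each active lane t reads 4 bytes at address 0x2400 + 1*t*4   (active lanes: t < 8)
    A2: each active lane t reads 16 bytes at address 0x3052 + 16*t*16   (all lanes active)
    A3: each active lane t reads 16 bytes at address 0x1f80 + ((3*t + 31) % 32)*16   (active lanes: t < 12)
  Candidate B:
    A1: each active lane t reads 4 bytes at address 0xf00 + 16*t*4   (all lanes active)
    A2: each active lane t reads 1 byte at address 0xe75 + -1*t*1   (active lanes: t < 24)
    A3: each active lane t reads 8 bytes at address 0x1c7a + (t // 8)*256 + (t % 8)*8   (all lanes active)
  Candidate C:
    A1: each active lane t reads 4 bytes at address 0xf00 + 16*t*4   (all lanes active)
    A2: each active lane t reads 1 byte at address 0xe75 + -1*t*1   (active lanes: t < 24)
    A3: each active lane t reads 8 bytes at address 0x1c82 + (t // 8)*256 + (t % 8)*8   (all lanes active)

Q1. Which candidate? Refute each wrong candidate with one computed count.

A: A1 gives 1 transaction, not 16
C: A3 gives 4 transactions, not 8
B: all counts match (16,1,8)

Answer: B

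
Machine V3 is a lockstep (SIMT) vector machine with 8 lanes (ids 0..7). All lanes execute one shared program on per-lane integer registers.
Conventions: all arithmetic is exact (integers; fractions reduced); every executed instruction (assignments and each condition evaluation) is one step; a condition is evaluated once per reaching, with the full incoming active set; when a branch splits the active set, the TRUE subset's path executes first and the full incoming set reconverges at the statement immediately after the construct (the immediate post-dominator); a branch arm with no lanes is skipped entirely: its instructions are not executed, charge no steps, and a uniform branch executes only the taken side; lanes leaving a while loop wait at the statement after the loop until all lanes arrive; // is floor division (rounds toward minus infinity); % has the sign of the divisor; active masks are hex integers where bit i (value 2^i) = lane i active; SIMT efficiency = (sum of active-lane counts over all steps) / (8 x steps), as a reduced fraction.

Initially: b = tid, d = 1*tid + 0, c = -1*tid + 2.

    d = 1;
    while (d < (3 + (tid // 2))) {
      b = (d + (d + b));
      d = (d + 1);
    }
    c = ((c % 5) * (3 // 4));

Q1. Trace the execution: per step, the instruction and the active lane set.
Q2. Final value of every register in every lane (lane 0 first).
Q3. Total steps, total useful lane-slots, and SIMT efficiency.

step 0: d <- 1                       0xff
step 1: eval (d < (3 + (tid // 2)))  0xff
step 2: b <- (d + (d + b))           0xff
step 3: d <- (d + 1)                 0xff
step 4: eval (d < (3 + (tid // 2)))  0xff
step 5: b <- (d + (d + b))           0xff
step 6: d <- (d + 1)                 0xff
step 7: eval (d < (3 + (tid // 2)))  0xff
step 8: b <- (d + (d + b))           0xfc
step 9: d <- (d + 1)                 0xfc
step 10: eval (d < (3 + (tid // 2)))  0xfc
step 11: b <- (d + (d + b))           0xf0
step 12: d <- (d + 1)                 0xf0
step 13: eval (d < (3 + (tid // 2)))  0xf0
step 14: b <- (d + (d + b))           0xc0
step 15: d <- (d + 1)                 0xc0
step 16: eval (d < (3 + (tid // 2)))  0xc0
step 17: c <- ((c % 5) * (3 // 4))    0xff

Answer: 18 steps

b: 6,7,14,15,24,25,36,37
d: 3,3,4,4,5,5,6,6
c: 0,0,0,0,0,0,0,0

steps = 18; useful = 108; efficiency = 108/144 = 3/4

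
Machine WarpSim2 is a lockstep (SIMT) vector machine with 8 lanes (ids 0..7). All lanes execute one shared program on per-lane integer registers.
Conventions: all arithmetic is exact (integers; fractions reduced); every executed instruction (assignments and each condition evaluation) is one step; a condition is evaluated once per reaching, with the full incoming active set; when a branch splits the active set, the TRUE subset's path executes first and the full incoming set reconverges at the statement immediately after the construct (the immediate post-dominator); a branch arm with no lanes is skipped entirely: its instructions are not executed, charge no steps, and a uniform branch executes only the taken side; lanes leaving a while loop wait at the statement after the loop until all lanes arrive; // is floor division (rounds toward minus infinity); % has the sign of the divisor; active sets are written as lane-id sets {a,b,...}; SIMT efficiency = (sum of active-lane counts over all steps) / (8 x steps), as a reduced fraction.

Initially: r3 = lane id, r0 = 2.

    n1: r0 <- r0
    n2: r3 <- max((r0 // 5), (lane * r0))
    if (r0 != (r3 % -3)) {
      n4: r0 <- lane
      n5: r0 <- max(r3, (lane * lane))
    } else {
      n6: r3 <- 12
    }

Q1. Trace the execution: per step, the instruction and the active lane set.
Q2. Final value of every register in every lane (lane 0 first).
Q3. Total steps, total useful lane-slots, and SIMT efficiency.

step 0: r0 <- r0                     {0,1,2,3,4,5,6,7}
step 1: r3 <- max((r0 // 5), (lane * r0)) {0,1,2,3,4,5,6,7}
step 2: eval (r0 != (r3 % -3))       {0,1,2,3,4,5,6,7}
step 3: r0 <- lane                   {0,1,2,3,4,5,6,7}
step 4: r0 <- max(r3, (lane * lane)) {0,1,2,3,4,5,6,7}

Answer: 5 steps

r3: 0,2,4,6,8,10,12,14
r0: 0,2,4,9,16,25,36,49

steps = 5; useful = 40; efficiency = 40/40 = 1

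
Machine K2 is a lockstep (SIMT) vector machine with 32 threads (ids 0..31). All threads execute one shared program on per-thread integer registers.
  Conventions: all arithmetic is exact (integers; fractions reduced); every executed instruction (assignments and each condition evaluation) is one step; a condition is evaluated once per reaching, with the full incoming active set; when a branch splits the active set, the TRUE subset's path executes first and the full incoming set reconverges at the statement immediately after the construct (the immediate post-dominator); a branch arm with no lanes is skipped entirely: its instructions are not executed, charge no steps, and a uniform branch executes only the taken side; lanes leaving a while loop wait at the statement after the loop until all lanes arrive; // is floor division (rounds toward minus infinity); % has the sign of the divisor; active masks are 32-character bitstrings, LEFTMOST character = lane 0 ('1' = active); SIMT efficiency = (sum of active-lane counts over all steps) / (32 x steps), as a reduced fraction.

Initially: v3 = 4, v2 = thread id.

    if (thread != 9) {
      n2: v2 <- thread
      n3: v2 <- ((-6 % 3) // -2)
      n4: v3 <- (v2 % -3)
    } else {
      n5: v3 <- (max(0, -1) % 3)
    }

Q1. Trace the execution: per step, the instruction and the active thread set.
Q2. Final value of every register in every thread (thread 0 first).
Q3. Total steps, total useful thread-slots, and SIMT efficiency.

step 0: eval (thread != 9)           11111111111111111111111111111111
step 1: v2 <- thread                 11111111101111111111111111111111
step 2: v2 <- ((-6 % 3) // -2)       11111111101111111111111111111111
step 3: v3 <- (v2 % -3)              11111111101111111111111111111111
step 4: v3 <- (max(0, -1) % 3)       00000000010000000000000000000000

Answer: 5 steps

v3: 0,0,0,0,0,0,0,0,0,0,0,0,0,0,0,0,0,0,0,0,0,0,0,0,0,0,0,0,0,0,0,0
v2: 0,0,0,0,0,0,0,0,0,9,0,0,0,0,0,0,0,0,0,0,0,0,0,0,0,0,0,0,0,0,0,0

steps = 5; useful = 126; efficiency = 126/160 = 63/80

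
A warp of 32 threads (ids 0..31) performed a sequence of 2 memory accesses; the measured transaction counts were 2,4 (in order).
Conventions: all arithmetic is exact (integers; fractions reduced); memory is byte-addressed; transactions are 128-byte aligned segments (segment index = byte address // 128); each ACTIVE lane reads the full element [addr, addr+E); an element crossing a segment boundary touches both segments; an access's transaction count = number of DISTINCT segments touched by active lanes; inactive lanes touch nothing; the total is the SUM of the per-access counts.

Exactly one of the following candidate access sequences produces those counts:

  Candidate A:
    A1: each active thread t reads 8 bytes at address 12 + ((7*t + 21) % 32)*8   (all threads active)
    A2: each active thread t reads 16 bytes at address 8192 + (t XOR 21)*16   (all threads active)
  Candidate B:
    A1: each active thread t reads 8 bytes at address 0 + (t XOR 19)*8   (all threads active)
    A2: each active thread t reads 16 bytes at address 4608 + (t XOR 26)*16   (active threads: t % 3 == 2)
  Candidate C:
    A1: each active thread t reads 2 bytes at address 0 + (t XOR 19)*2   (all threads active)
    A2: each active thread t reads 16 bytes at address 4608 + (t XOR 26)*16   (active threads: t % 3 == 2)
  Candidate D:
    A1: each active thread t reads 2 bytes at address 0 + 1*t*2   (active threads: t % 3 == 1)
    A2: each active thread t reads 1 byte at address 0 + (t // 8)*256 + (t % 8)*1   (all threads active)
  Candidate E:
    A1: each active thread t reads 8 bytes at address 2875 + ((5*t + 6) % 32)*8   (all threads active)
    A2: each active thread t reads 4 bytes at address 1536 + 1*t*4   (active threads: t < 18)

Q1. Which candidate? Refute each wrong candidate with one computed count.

A: A1 gives 3 transactions, not 2
C: A1 gives 1 transaction, not 2
D: A1 gives 1 transaction, not 2
E: A1 gives 3 transactions, not 2
B: all counts match (2,4)

Answer: B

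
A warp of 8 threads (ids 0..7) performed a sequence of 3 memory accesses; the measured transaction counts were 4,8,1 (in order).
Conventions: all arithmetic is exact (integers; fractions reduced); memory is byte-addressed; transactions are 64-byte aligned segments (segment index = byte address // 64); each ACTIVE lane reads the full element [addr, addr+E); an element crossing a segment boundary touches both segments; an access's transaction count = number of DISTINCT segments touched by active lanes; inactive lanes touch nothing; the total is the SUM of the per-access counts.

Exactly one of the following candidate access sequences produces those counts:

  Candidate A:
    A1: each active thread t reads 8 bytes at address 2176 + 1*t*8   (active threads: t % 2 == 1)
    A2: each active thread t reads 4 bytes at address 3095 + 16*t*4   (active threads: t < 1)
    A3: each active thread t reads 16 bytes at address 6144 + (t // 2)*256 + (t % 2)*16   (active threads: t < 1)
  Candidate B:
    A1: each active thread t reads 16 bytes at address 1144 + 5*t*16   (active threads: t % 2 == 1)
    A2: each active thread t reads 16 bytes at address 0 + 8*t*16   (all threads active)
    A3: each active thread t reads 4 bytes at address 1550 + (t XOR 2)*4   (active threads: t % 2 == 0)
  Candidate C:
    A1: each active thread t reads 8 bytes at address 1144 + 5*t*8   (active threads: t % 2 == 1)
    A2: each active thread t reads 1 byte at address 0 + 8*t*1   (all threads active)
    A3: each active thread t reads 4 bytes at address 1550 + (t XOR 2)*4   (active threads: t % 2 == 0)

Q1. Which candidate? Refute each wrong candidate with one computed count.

A: A1 gives 1 transaction, not 4
C: A2 gives 1 transaction, not 8
B: all counts match (4,8,1)

Answer: B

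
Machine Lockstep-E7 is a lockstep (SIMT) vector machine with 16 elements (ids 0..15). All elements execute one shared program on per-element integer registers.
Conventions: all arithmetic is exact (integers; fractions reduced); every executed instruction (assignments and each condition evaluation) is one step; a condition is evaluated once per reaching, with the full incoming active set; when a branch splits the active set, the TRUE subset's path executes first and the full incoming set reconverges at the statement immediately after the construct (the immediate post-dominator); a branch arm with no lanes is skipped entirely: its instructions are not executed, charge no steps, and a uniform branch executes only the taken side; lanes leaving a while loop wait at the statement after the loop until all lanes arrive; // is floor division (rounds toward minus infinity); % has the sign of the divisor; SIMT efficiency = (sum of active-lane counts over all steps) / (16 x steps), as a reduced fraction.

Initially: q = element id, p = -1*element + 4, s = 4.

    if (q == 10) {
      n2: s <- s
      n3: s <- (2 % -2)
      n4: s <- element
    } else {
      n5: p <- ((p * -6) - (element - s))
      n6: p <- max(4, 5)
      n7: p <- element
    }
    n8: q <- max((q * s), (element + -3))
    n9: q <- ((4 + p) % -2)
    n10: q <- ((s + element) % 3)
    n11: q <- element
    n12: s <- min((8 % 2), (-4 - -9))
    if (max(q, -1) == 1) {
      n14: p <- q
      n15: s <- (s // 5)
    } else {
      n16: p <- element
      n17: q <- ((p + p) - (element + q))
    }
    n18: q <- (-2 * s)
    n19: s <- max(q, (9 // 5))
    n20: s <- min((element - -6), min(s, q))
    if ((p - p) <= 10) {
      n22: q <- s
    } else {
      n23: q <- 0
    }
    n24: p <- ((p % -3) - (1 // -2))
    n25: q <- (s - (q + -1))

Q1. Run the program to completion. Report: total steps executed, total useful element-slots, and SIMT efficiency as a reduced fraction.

Answer: 24 steps, 304 useful, 19/24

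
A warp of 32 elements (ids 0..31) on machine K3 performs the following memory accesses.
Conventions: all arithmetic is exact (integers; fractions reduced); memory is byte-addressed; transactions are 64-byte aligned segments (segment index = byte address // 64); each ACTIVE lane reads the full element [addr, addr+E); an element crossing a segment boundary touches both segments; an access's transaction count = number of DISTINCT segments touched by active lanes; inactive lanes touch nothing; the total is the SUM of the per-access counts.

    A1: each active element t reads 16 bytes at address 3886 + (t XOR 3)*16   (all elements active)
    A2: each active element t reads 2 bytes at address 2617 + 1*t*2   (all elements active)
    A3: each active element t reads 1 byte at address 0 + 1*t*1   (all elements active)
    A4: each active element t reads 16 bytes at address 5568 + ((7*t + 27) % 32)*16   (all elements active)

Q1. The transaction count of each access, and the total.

A1: 9 transactions
A2: 2 transactions
A3: 1 transaction
A4: 8 transactions

Answer: 9,2,1,8; total 20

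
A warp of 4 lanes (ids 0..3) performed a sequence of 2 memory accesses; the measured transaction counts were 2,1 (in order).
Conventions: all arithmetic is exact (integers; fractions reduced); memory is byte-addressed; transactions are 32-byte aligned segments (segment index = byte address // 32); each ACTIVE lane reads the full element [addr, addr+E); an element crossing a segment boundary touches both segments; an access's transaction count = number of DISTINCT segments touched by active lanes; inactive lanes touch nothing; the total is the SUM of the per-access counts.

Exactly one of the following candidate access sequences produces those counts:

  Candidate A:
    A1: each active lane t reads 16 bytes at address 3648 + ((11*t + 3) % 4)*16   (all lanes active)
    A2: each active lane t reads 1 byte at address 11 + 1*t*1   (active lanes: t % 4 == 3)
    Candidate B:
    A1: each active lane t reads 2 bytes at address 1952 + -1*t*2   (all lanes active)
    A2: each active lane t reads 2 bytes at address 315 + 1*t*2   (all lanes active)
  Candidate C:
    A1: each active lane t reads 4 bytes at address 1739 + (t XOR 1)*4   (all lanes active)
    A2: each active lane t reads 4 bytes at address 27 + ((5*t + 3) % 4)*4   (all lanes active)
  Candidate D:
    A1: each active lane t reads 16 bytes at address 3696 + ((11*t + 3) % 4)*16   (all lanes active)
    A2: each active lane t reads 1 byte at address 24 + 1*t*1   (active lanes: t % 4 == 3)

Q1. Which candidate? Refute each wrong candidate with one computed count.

B: A2 gives 2 transactions, not 1
C: A1 gives 1 transaction, not 2
D: A1 gives 3 transactions, not 2
A: all counts match (2,1)

Answer: A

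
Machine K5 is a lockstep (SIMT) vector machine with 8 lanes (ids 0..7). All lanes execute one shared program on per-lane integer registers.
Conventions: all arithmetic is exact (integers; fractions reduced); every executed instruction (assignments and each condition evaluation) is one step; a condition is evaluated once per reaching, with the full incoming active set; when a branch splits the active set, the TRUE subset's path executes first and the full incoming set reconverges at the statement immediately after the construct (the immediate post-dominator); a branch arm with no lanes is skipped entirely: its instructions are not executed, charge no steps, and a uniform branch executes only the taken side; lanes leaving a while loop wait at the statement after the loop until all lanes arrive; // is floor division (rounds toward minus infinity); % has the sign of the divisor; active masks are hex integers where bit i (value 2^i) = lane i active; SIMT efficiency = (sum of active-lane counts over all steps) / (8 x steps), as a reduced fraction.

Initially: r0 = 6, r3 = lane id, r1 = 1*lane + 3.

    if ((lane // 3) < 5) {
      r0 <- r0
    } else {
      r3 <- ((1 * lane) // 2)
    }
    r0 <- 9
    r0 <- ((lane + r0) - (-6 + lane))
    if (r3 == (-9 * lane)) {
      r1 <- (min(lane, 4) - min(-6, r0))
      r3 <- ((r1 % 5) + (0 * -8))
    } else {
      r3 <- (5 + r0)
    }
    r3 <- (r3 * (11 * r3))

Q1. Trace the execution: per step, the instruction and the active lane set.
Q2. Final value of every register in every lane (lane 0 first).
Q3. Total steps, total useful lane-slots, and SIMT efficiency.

step 0: eval ((lane // 3) < 5)       0xff
step 1: r0 <- r0                     0xff
step 2: r0 <- 9                      0xff
step 3: r0 <- ((lane + r0) - (-6 + lane)) 0xff
step 4: eval (r3 == (-9 * lane))     0xff
step 5: r1 <- (min(lane, 4) - min(-6, r0)) 0x01
step 6: r3 <- ((r1 % 5) + (0 * -8))  0x01
step 7: r3 <- (5 + r0)               0xfe
step 8: r3 <- (r3 * (11 * r3))       0xff

Answer: 9 steps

r0: 15,15,15,15,15,15,15,15
r3: 11,4400,4400,4400,4400,4400,4400,4400
r1: 6,4,5,6,7,8,9,10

steps = 9; useful = 57; efficiency = 57/72 = 19/24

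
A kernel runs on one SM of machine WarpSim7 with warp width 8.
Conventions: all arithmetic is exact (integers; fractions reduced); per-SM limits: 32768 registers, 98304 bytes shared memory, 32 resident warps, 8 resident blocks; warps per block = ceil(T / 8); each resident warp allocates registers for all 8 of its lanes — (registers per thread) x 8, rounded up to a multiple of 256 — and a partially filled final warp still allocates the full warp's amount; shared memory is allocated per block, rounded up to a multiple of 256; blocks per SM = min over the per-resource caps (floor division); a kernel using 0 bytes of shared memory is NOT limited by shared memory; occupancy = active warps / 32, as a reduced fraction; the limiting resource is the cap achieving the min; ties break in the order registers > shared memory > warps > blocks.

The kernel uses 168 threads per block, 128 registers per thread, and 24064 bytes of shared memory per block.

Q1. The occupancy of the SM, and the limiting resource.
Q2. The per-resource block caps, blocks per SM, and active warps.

Answer: occupancy 21/32, limited by registers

registers: 1 block
shared memory: 4 blocks
warps: 1 block
blocks: 8 blocks

Answer: 1 block, 21 active warps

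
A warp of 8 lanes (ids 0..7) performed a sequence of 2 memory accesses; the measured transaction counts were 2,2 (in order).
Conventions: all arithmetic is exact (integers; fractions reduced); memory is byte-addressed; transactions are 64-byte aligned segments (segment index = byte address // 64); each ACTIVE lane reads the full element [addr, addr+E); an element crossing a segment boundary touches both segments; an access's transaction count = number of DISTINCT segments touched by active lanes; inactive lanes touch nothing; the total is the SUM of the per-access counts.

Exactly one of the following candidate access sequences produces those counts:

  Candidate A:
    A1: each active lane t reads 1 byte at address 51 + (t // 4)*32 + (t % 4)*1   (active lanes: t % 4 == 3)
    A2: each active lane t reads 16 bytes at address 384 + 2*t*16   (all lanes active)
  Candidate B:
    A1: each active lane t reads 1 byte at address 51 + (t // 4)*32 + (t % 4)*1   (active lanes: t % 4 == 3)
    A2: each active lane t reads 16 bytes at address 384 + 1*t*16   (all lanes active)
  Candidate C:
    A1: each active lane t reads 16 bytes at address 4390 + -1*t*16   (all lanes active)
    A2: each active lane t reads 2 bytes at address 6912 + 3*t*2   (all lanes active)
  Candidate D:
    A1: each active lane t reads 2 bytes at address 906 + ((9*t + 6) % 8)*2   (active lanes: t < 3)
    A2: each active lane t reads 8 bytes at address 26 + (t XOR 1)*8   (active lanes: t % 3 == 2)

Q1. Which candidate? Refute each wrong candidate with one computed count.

A: A2 gives 4 transactions, not 2
C: A1 gives 3 transactions, not 2
D: A1 gives 1 transaction, not 2
B: all counts match (2,2)

Answer: B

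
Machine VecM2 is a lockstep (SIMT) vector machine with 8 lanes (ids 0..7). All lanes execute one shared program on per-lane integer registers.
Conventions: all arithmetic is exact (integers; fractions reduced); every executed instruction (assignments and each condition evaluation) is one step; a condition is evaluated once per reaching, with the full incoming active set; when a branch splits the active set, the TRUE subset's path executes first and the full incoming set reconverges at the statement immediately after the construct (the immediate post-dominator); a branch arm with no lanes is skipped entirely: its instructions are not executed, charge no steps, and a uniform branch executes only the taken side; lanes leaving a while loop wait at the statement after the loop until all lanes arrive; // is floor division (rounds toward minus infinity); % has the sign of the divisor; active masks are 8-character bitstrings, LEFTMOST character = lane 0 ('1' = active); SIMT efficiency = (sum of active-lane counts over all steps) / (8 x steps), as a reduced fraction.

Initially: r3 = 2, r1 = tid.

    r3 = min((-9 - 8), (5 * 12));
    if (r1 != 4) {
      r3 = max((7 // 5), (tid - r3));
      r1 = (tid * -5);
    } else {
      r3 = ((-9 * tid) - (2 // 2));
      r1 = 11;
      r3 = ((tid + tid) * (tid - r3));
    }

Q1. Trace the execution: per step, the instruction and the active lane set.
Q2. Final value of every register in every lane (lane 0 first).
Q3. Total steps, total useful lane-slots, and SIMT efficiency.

step 0: r3 <- min((-9 - 8), (5 * 12)) 11111111
step 1: eval (r1 != 4)               11111111
step 2: r3 <- max((7 // 5), (tid - r3)) 11110111
step 3: r1 <- (tid * -5)             11110111
step 4: r3 <- ((-9 * tid) - (2 // 2)) 00001000
step 5: r1 <- 11                     00001000
step 6: r3 <- ((tid + tid) * (tid - r3)) 00001000

Answer: 7 steps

r3: 17,18,19,20,328,22,23,24
r1: 0,-5,-10,-15,11,-25,-30,-35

steps = 7; useful = 33; efficiency = 33/56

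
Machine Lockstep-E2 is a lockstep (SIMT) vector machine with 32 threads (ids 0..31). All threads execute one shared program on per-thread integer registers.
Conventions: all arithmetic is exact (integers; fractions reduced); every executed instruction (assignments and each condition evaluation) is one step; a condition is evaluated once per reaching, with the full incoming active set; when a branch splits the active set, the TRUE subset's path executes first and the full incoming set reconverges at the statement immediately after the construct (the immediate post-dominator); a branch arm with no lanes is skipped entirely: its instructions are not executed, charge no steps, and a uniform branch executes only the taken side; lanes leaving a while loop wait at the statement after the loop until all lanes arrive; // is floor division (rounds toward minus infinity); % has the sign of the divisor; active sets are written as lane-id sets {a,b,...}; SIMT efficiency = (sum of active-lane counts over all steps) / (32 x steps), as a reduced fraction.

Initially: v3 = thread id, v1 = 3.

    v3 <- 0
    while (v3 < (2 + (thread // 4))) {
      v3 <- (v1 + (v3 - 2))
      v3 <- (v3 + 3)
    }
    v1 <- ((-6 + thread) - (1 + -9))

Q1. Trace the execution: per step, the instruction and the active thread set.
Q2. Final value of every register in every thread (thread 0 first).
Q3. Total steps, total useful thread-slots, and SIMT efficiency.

step 0: v3 <- 0                      {0,1,2,3,4,5,6,7,8,9,10,11,12,13,14,15,16,17,18,19,20,21,22,23,24,25,26,27,28,29,30,31}
step 1: eval (v3 < (2 + (thread // 4))) {0,1,2,3,4,5,6,7,8,9,10,11,12,13,14,15,16,17,18,19,20,21,22,23,24,25,26,27,28,29,30,31}
step 2: v3 <- (v1 + (v3 - 2))        {0,1,2,3,4,5,6,7,8,9,10,11,12,13,14,15,16,17,18,19,20,21,22,23,24,25,26,27,28,29,30,31}
step 3: v3 <- (v3 + 3)               {0,1,2,3,4,5,6,7,8,9,10,11,12,13,14,15,16,17,18,19,20,21,22,23,24,25,26,27,28,29,30,31}
step 4: eval (v3 < (2 + (thread // 4))) {0,1,2,3,4,5,6,7,8,9,10,11,12,13,14,15,16,17,18,19,20,21,22,23,24,25,26,27,28,29,30,31}
step 5: v3 <- (v1 + (v3 - 2))        {12,13,14,15,16,17,18,19,20,21,22,23,24,25,26,27,28,29,30,31}
step 6: v3 <- (v3 + 3)               {12,13,14,15,16,17,18,19,20,21,22,23,24,25,26,27,28,29,30,31}
step 7: eval (v3 < (2 + (thread // 4))) {12,13,14,15,16,17,18,19,20,21,22,23,24,25,26,27,28,29,30,31}
step 8: v3 <- (v1 + (v3 - 2))        {28,29,30,31}
step 9: v3 <- (v3 + 3)               {28,29,30,31}
step 10: eval (v3 < (2 + (thread // 4))) {28,29,30,31}
step 11: v1 <- ((-6 + thread) - (1 + -9)) {0,1,2,3,4,5,6,7,8,9,10,11,12,13,14,15,16,17,18,19,20,21,22,23,24,25,26,27,28,29,30,31}

Answer: 12 steps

v3: 4,4,4,4,4,4,4,4,4,4,4,4,8,8,8,8,8,8,8,8,8,8,8,8,8,8,8,8,12,12,12,12
v1: 2,3,4,5,6,7,8,9,10,11,12,13,14,15,16,17,18,19,20,21,22,23,24,25,26,27,28,29,30,31,32,33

steps = 12; useful = 264; efficiency = 264/384 = 11/16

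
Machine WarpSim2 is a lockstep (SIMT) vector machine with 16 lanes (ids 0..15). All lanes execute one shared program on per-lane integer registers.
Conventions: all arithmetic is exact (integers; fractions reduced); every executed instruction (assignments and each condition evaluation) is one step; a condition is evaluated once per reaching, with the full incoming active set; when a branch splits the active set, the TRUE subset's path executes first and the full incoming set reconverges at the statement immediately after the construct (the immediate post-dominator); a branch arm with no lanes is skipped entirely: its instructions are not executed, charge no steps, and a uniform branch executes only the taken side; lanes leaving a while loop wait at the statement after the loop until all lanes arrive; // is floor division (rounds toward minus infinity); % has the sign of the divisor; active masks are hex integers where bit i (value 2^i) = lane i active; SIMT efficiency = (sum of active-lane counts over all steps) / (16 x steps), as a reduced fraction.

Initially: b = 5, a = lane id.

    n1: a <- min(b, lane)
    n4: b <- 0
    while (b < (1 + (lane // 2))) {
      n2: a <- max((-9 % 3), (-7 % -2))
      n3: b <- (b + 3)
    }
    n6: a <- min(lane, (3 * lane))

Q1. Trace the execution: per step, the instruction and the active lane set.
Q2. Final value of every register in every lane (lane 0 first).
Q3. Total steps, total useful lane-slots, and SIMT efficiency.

step 0: a <- min(b, lane)            0xffff
step 1: b <- 0                       0xffff
step 2: eval (b < (1 + (lane // 2))) 0xffff
step 3: a <- max((-9 % 3), (-7 % -2)) 0xffff
step 4: b <- (b + 3)                 0xffff
step 5: eval (b < (1 + (lane // 2))) 0xffff
step 6: a <- max((-9 % 3), (-7 % -2)) 0xffc0
step 7: b <- (b + 3)                 0xffc0
step 8: eval (b < (1 + (lane // 2))) 0xffc0
step 9: a <- max((-9 % 3), (-7 % -2)) 0xf000
step 10: b <- (b + 3)                 0xf000
step 11: eval (b < (1 + (lane // 2))) 0xf000
step 12: a <- min(lane, (3 * lane))   0xffff

Answer: 13 steps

b: 3,3,3,3,3,3,6,6,6,6,6,6,9,9,9,9
a: 0,1,2,3,4,5,6,7,8,9,10,11,12,13,14,15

steps = 13; useful = 154; efficiency = 154/208 = 77/104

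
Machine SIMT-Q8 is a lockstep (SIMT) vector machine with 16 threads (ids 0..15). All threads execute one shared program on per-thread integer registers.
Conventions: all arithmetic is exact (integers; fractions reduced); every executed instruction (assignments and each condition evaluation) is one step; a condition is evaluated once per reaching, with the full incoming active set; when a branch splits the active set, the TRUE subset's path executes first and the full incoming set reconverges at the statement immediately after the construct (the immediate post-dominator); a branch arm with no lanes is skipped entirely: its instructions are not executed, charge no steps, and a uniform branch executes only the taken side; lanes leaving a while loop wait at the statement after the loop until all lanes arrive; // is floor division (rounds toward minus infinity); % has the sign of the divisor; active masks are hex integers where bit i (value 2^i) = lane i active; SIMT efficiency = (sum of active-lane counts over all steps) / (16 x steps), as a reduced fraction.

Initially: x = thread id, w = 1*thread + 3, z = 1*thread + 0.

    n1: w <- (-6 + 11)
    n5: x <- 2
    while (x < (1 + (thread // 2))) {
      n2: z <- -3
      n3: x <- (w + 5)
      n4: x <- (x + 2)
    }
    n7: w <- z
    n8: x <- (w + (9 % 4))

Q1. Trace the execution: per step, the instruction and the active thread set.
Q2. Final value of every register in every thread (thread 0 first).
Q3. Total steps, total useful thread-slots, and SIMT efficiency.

step 0: w <- (-6 + 11)               0xffff
step 1: x <- 2                       0xffff
step 2: eval (x < (1 + (thread // 2))) 0xffff
step 3: z <- -3                      0xfff0
step 4: x <- (w + 5)                 0xfff0
step 5: x <- (x + 2)                 0xfff0
step 6: eval (x < (1 + (thread // 2))) 0xfff0
step 7: w <- z                       0xffff
step 8: x <- (w + (9 % 4))           0xffff

Answer: 9 steps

x: 1,2,3,4,-2,-2,-2,-2,-2,-2,-2,-2,-2,-2,-2,-2
w: 0,1,2,3,-3,-3,-3,-3,-3,-3,-3,-3,-3,-3,-3,-3
z: 0,1,2,3,-3,-3,-3,-3,-3,-3,-3,-3,-3,-3,-3,-3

steps = 9; useful = 128; efficiency = 128/144 = 8/9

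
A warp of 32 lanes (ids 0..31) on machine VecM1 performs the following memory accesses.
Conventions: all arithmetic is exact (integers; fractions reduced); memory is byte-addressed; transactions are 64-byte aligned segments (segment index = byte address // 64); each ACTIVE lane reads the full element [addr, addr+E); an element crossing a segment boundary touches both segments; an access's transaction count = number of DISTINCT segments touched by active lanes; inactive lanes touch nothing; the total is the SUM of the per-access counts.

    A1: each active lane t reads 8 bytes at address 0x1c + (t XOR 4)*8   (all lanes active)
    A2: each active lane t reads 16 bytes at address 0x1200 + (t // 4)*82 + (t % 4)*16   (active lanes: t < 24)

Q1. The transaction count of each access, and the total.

A1: 5 transactions
A2: 8 transactions

Answer: 5,8; total 13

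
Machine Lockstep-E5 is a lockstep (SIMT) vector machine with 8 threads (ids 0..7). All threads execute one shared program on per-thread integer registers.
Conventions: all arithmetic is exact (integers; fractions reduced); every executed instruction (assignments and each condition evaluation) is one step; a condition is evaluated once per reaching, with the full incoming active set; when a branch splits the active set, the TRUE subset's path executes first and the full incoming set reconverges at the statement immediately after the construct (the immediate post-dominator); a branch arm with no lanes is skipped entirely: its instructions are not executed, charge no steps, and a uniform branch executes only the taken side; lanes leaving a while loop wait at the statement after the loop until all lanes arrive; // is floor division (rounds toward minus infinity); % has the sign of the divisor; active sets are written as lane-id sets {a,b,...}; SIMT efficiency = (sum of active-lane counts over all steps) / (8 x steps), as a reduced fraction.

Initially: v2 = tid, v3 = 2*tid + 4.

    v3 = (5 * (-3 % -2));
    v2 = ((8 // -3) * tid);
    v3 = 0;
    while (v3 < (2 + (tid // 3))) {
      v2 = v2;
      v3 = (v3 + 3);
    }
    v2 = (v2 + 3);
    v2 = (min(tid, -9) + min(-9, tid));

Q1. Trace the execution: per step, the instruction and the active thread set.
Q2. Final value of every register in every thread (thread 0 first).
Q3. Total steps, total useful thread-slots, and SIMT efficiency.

step 0: v3 <- (5 * (-3 % -2))        {0,1,2,3,4,5,6,7}
step 1: v2 <- ((8 // -3) * tid)      {0,1,2,3,4,5,6,7}
step 2: v3 <- 0                      {0,1,2,3,4,5,6,7}
step 3: eval (v3 < (2 + (tid // 3))) {0,1,2,3,4,5,6,7}
step 4: v2 <- v2                     {0,1,2,3,4,5,6,7}
step 5: v3 <- (v3 + 3)               {0,1,2,3,4,5,6,7}
step 6: eval (v3 < (2 + (tid // 3))) {0,1,2,3,4,5,6,7}
step 7: v2 <- v2                     {6,7}
step 8: v3 <- (v3 + 3)               {6,7}
step 9: eval (v3 < (2 + (tid // 3))) {6,7}
step 10: v2 <- (v2 + 3)               {0,1,2,3,4,5,6,7}
step 11: v2 <- (min(tid, -9) + min(-9, tid)) {0,1,2,3,4,5,6,7}

Answer: 12 steps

v2: -18,-18,-18,-18,-18,-18,-18,-18
v3: 3,3,3,3,3,3,6,6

steps = 12; useful = 78; efficiency = 78/96 = 13/16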